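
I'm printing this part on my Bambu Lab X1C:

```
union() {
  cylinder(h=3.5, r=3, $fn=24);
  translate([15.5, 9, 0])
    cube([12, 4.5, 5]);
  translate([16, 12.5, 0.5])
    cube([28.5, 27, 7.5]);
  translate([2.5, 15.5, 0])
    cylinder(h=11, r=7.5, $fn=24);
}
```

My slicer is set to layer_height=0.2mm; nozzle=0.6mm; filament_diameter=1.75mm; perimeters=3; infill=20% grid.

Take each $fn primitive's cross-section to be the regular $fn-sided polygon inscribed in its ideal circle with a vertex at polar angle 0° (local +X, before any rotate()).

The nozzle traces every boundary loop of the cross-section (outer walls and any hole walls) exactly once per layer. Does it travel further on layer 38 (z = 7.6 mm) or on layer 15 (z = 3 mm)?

Layer 38 (z = 7.6): the cylinder is absent (z outside [0, 3.5]); the cube at (15.5, 9) is absent (z outside [0, 5]); the 28.5×27 cube at (16, 12.5) contributes its full rectangle (perimeter 111.00 mm); the r=7.5 cylinder at (2.5, 15.5) contributes a regular 24-gon of circumradius 7.5 (perimeter = 2·24·7.500·sin(180°/24) = 46.99 mm); Merging all regions: the 2 present regions are separate (no shared area or edge), so areas and boundary lengths simply add and each stays a separate island — boundary = 157.99 mm. So its perimeter = 157.99 mm. Layer 15 (z = 3): the r=3 cylinder gives a regular 24-gon of circumradius 3 (constant along its height) (perimeter = 2·24·3.000·sin(180°/24) = 18.80 mm); the 12×4.5 cube at (15.5, 9) contributes its full rectangle (perimeter 33.00 mm); the cube at (16, 12.5) (footprint 28.5×27) is included at this height (perimeter 111.00 mm); the r=7.5 cylinder at (2.5, 15.5) contributes a regular 24-gon of circumradius 7.5 (perimeter = 2·24·7.500·sin(180°/24) = 46.99 mm); Combining (union): the regions partially overlap (shared area 11.50 mm²), so the edge portions inside another operand are dropped and the merged outline is re-measured after clipping — boundary = 184.79 mm. So its perimeter = 184.79 mm. Layer 15 is larger (184.79 vs 157.99 mm).

layer 15 (z = 3 mm)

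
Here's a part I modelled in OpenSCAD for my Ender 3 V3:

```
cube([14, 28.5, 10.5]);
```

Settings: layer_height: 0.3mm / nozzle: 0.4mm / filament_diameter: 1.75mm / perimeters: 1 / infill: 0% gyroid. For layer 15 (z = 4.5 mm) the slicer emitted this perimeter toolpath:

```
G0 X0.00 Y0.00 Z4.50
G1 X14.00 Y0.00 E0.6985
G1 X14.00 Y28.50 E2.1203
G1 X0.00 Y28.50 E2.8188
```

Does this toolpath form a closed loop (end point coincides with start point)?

Start point (G0): (0.00, 0.00). End point (last G1): the path does not return to the start — open.

no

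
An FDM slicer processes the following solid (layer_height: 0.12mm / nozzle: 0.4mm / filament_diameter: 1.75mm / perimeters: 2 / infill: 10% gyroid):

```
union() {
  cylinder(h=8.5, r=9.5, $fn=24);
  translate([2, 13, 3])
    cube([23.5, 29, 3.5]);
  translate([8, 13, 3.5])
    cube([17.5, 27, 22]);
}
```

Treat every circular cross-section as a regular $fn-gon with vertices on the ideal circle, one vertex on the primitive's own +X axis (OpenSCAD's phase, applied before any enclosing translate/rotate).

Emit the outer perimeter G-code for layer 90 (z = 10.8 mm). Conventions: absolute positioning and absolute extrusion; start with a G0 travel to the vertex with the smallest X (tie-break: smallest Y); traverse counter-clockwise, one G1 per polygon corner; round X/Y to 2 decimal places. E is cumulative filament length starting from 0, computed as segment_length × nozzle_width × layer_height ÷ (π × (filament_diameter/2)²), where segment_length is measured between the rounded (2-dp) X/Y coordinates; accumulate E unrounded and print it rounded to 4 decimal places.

At z = 10.8 mm: the cylinder does not reach this height (z outside [0, 8.5]); the cube at (2, 13) does not reach this height (z outside [3, 6.5]); the cube at (8, 13) (footprint 17.5×27) is included at this height; Combining (union): only the 17.5×27 cube at (8, 13) is present, so the union is just that shape — 1 connected region. The outline is a single polygon with 4 vertices. Extrusion per mm of travel: 0.4 × 0.12 / (π × 0.875²) = 0.019956. Accumulating E over each segment gives final E = 1.7761.

G0 X8.00 Y13.00 Z10.80
G1 X25.50 Y13.00 E0.3492
G1 X25.50 Y40.00 E0.8880
G1 X8.00 Y40.00 E1.2373
G1 X8.00 Y13.00 E1.7761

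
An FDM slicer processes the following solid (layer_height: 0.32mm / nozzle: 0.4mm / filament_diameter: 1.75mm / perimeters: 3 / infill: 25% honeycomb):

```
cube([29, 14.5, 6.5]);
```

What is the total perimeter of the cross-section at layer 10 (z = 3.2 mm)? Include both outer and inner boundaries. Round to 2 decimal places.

87.00 mm

At z = 3.2 mm: the cube is present — its section is the full 29×14.5 rectangle (perimeter 87.00 mm). Overall, the cross-section is a single solid region. Total boundary length (outer) = 87.00 mm.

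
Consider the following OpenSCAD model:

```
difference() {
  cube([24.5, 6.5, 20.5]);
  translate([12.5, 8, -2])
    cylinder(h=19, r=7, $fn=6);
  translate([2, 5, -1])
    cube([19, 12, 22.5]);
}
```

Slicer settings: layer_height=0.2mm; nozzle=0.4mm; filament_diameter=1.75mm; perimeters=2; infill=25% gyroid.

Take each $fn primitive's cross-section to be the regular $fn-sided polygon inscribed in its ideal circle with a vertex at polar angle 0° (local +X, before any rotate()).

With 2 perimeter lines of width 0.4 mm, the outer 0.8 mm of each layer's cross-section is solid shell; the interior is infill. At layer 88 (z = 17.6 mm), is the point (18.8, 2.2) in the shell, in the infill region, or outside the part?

infill

At z = 17.6 mm: the cube (footprint 24.5×6.5) is included at this height; the cylinder at (12.5, 8) does not reach this height (z outside [-2, 17]); the cube at (2, 5) (footprint 19×12) is included at this height; After the difference (first − rest): starting from the 24.5×6.5 cube, the 19×12 cube at (2, 5) partially overlaps it — only the 28.50 mm² overlap (of its 228.00 mm²) is removed, clipping the outline — 1 connected region. Overall, the cross-section is a single solid region. The nearest boundary edge runs (24.50, 0.00)→(0.00, 0.00); distance from the point to it = 2.20 mm. The point is inside the cross-section and 2.20 mm from the nearest boundary — more than the 0.8 mm shell width (2 × 0.4), so it's in the infill interior.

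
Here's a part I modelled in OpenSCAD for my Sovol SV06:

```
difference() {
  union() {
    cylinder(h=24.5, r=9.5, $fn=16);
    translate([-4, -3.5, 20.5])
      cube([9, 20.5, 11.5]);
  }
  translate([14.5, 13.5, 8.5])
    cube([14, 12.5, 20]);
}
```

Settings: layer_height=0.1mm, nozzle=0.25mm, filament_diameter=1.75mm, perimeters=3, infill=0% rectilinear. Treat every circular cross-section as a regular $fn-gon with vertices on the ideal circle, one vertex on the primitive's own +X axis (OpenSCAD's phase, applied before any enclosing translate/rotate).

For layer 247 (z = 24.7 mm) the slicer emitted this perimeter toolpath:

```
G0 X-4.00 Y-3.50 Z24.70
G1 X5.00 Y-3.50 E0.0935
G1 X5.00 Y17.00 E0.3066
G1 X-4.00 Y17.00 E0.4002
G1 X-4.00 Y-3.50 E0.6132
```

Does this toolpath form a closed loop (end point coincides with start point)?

Start point (G0): (-4.00, -3.50). End point (last G1): the path returns to the start — closed.

yes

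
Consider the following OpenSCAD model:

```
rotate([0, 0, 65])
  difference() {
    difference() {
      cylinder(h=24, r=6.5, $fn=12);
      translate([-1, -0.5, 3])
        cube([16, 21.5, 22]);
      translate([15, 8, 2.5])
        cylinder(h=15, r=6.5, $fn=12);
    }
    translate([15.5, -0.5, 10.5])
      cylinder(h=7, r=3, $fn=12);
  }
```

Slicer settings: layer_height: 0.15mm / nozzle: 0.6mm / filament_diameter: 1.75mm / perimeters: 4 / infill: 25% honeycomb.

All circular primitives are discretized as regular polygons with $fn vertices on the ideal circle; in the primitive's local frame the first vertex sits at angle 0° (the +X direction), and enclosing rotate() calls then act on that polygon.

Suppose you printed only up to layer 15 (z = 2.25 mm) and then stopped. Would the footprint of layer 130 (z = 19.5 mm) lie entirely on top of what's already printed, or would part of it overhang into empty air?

Compare the two slices. At z = 2.25: the r=6.5 cylinder gives a regular 12-gon of circumradius 6.5 (constant along its height) (area = (12/2)·6.500²·sin(360°/12) = 126.75 mm²); the cube at (-1, -0.5) is not intersected at this z (z outside [3, 25]); the cylinder at (15, 8) is not intersected at this z (z outside [2.5, 17.5]); Subtracting the remaining from the first: none of the subtracted shapes is present at this height, so the r=6.5 cylinder is unchanged — area = 126.75 mm²; the cylinder at (15.5, -0.5) is not intersected at this z (z outside [10.5, 17.5]); Taking the first minus the rest: none of the subtracted shapes is present at this height, so that combined region is unchanged — area = 126.75 mm²; (whole slice rotated 65° about Z — lengths, areas and connectivity unchanged). At z = 19.5: the r=6.5 cylinder contributes a regular 12-gon of circumradius 6.5 (area = (12/2)·6.500²·sin(360°/12) = 126.75 mm²); the cube at (-1, -0.5) (footprint 16×21.5) is included at this height (area 344.00 mm²); the cylinder at (15, 8) is absent (z outside [2.5, 17.5]); Subtracting the remaining from the first: starting from the r=6.5 cylinder (126.75 mm²), the 16×21.5 cube at (-1, -0.5) partially overlaps it — only the 41.77 mm² overlap (of its 344.00 mm²) is removed, clipping the outline — area = 84.98 mm²; the cylinder at (15.5, -0.5) is absent (z outside [10.5, 17.5]); After the difference (first − rest): none of the subtracted shapes is present at this height, so that combined region is unchanged — area = 84.98 mm²; (rotated 65° about Z; rotation is an isometry so areas/perimeters/island counts are preserved). Checking containment: the cross-section at z = 19.5 is a subset of the cross-section at z = 2.25.

entirely on top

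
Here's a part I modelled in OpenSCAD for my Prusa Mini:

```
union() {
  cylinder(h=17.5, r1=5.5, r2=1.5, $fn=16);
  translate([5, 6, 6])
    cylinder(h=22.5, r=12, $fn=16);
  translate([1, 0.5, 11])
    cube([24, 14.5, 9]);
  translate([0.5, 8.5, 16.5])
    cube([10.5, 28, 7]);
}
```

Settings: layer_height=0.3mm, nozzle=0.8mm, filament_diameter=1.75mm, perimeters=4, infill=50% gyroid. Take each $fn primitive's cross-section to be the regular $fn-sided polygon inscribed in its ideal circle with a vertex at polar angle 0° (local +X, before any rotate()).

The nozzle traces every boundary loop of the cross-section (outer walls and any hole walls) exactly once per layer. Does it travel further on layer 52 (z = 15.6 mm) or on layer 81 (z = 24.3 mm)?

Layer 52 (z = 15.6): the cone contributes a regular 16-gon of circumradius 1.934 (interpolated between r1=5.5 and r2=1.5 at t=0.891) (perimeter = 2·16·1.934·sin(180°/16) = 12.08 mm); the r=12 cylinder at (5, 6) gives a regular 16-gon of circumradius 12 (constant along its height) (perimeter = 2·16·12.000·sin(180°/16) = 74.91 mm); the cube at (1, 0.5) is present — its section is the full 24×14.5 rectangle (perimeter 77.00 mm); the cube at (0.5, 8.5) is absent (z outside [16.5, 23.5]); Taking the union: the regions partially overlap (shared area 227.53 mm²), so the edge portions inside another operand are dropped and the merged outline is re-measured after clipping — boundary = 95.15 mm. So its perimeter = 95.15 mm. Layer 81 (z = 24.3): the cone is not intersected at this z (z outside [0, 17.5]); the cylinder at (5, 6): section is a regular 16-gon, circumradius r=12 (perimeter = 2·16·12.000·sin(180°/16) = 74.91 mm); the cube at (1, 0.5) is not intersected at this z (z outside [11, 20]); the cube at (0.5, 8.5) is not intersected at this z (z outside [16.5, 23.5]); Combining (union): only the r=12 cylinder at (5, 6) is present, so the union is just that shape — boundary = 74.91 mm. So its perimeter = 74.91 mm. Layer 52 is larger (95.15 vs 74.91 mm).

layer 52 (z = 15.6 mm)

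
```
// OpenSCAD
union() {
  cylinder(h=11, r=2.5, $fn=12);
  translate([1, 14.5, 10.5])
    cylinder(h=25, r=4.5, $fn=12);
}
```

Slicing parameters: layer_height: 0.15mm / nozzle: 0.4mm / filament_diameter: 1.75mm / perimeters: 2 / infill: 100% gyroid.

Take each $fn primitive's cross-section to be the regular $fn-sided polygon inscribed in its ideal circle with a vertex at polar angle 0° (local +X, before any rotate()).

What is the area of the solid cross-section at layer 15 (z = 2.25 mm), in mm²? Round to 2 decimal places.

At z = 2.25 mm: the r=2.5 cylinder contributes a regular 12-gon of circumradius 2.5 (area = (12/2)·2.500²·sin(360°/12) = 18.75 mm²); the cylinder at (1, 14.5) is absent (z outside [10.5, 35.5]); Taking the union: only the r=2.5 cylinder is present, so the union is just that shape — area = 18.75 mm². Overall, the cross-section is a single solid region. Net area = 18.75 mm².

18.75 mm²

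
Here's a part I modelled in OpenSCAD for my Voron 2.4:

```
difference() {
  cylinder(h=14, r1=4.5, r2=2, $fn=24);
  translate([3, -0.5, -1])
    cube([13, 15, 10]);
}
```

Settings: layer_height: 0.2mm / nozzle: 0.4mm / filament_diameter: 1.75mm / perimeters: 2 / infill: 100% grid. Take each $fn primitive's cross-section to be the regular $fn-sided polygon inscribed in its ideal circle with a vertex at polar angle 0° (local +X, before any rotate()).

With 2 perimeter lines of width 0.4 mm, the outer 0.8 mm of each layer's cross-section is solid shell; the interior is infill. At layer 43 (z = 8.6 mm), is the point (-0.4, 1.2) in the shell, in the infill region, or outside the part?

At z = 8.6 mm: the cone (r1=4.5→r2=2) has section circumradius 2.964 here — a regular 24-gon; the 13×15 cube at (3, -0.5) contributes its full rectangle; After the difference (first − rest): starting from the cone, the 13×15 cube at (3, -0.5) misses the remaining region (no effect) — 1 connected region. Overall, the cross-section is a single solid region. The nearest boundary edge runs (-1.48, 2.57)→(-0.77, 2.86); distance from the point to it = 1.68 mm. The point is inside the cross-section and 1.68 mm from the nearest boundary — more than the 0.8 mm shell width (2 × 0.4), so it's in the infill interior.

infill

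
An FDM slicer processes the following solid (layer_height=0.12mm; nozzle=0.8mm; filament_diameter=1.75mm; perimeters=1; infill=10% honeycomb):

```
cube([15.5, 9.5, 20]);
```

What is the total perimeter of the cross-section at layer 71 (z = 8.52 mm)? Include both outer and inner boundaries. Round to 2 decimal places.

50.00 mm

At z = 8.52 mm: the cube is present — its section is the full 15.5×9.5 rectangle (perimeter 50.00 mm). Overall, the cross-section is a single solid region. Total boundary length (outer) = 50.00 mm.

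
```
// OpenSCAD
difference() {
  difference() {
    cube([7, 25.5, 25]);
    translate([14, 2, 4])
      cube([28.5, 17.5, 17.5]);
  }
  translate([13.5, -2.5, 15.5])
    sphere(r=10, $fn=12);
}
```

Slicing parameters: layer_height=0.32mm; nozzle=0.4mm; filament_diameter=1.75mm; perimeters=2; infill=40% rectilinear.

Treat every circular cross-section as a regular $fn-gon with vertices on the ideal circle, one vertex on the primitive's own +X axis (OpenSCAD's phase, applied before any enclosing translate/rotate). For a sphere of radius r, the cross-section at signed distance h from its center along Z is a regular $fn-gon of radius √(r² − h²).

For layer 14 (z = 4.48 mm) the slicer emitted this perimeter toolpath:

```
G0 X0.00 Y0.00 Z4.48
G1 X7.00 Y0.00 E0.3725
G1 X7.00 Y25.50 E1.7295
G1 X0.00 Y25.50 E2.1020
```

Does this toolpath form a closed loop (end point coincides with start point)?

no

Start point (G0): (0.00, 0.00). End point (last G1): the path does not return to the start — open.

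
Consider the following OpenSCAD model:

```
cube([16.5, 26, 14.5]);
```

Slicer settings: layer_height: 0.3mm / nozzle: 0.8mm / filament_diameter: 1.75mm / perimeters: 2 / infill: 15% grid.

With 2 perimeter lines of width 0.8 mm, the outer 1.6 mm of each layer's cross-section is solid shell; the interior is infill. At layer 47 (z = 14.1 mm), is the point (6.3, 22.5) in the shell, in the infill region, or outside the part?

infill

At z = 14.1 mm: the cube (footprint 16.5×26) is included at this height. Overall, the cross-section is a single solid region. The nearest boundary edge runs (16.50, 26.00)→(0.00, 26.00); distance from the point to it = 3.50 mm. The point is inside the cross-section and 3.50 mm from the nearest boundary — more than the 1.6 mm shell width (2 × 0.8), so it's in the infill interior.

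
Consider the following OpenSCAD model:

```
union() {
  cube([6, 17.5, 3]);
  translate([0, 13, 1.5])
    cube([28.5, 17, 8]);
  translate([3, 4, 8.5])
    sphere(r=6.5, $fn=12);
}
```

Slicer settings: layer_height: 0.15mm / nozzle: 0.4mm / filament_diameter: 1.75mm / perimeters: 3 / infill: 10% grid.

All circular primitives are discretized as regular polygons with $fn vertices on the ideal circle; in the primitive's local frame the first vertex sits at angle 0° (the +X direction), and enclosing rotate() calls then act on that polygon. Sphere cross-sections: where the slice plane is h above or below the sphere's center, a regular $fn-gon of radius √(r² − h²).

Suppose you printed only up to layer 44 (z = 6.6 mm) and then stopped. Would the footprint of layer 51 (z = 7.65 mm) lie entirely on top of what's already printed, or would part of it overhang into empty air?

Compare the two slices. At z = 6.6: the cube is absent (z outside [0, 3]); the cube at (0, 13) is present — its section is the full 28.5×17 rectangle (area 484.50 mm²); the r=6.5 sphere at (3, 4) slices to a regular 12-gon of circumradius 6.216 (√(r²−h²) with h=1.9 from center) (area = (12/2)·6.216²·sin(360°/12) = 115.92 mm²); Taking the union: the 2 present regions are separate (no shared area or edge), so areas and boundary lengths simply add and each stays a separate island — area = 600.42 mm². At z = 7.65: the cube is absent (z outside [0, 3]); the cube at (0, 13) (footprint 28.5×17) is included at this height (area 484.50 mm²); the r=6.5 sphere at (3, 4) slices to a regular 12-gon of circumradius 6.444 (√(r²−h²) with h=0.85 from center) (area = (12/2)·6.444²·sin(360°/12) = 124.58 mm²); Taking the union: the 2 present regions are separate (no shared area or edge), so areas and boundary lengths simply add and each stays a separate island — area = 609.08 mm². Checking containment: at z = 7.65 the cross-section extends beyond the z = 6.6 cross-section by about 8.66 mm².

part overhangs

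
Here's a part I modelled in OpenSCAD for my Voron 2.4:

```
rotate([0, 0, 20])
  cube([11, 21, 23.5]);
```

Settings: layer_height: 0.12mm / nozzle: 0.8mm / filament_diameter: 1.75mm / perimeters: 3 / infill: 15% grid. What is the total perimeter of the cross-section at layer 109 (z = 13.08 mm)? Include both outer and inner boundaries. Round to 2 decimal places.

At z = 13.08 mm: the cube (footprint 11×21) is included at this height (perimeter 64.00 mm); (whole slice rotated 20° about Z — lengths, areas and connectivity unchanged). Overall, the cross-section is a single solid region. Total boundary length (outer) = 64.00 mm.

64.00 mm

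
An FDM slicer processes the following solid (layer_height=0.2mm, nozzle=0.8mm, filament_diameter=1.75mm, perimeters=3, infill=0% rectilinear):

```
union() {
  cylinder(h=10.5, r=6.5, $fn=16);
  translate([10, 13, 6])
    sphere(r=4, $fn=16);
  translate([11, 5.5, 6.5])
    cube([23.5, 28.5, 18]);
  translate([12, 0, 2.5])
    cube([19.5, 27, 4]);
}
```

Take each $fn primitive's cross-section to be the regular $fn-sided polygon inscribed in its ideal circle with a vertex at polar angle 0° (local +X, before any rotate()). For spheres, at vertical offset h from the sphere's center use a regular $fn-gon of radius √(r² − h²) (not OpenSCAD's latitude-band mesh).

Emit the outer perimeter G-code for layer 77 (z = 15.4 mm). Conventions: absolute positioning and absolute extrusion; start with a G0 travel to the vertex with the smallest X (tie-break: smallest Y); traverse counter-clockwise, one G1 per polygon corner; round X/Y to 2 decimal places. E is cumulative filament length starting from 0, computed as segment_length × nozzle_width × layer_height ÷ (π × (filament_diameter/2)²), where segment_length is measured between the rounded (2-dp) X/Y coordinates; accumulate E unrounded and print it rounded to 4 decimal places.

G0 X11.00 Y5.50 Z15.40
G1 X34.50 Y5.50 E1.5632
G1 X34.50 Y34.00 E3.4591
G1 X11.00 Y34.00 E5.0223
G1 X11.00 Y5.50 E6.9181

At z = 15.4 mm: the cylinder is absent (z outside [0, 10.5]); the sphere at (10, 13) is not intersected at this z (|z−center|=9.400 > r=4); the cube at (11, 5.5) is present — its section is the full 23.5×28.5 rectangle; the cube at (12, 0) is not intersected at this z (z outside [2.5, 6.5]); Taking the union: only the 23.5×28.5 cube at (11, 5.5) is present, so the union is just that shape — 1 connected region. The outline is a single polygon with 4 vertices. Extrusion per mm of travel: 0.8 × 0.2 / (π × 0.875²) = 0.066520. Accumulating E over each segment gives final E = 6.9181.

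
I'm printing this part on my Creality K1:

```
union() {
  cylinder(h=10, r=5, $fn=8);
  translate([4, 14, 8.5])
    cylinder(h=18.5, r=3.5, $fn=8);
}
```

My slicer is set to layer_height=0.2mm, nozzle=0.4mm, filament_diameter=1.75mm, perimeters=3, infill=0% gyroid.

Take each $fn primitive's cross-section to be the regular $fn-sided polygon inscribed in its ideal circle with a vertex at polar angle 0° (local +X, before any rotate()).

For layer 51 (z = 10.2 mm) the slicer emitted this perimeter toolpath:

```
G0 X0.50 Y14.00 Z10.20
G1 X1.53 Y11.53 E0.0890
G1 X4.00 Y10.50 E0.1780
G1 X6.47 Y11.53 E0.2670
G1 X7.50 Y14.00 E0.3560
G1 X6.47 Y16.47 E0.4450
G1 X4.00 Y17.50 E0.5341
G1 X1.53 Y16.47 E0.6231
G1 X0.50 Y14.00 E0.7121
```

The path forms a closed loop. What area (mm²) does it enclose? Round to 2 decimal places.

Apply the shoelace formula to the sequence of (X, Y) vertices; enclosed area = 34.58 mm².

34.58 mm²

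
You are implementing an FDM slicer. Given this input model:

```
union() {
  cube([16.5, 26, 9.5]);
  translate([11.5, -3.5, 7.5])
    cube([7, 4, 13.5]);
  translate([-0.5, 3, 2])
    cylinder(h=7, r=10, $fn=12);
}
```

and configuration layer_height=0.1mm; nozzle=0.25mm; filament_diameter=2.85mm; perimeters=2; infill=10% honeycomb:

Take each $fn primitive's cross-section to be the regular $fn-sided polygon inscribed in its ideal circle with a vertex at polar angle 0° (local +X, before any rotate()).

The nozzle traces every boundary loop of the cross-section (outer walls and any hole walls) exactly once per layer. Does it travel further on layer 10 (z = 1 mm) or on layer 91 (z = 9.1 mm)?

layer 91 (z = 9.1 mm)

Layer 10 (z = 1): the cube is present — its section is the full 16.5×26 rectangle (perimeter 85.00 mm); the cube at (11.5, -3.5) is absent (z outside [7.5, 21]); the cylinder at (-0.5, 3) is absent (z outside [2, 9]); Merging all regions: only the 16.5×26 cube is present, so the union is just that shape — boundary = 85.00 mm. So its perimeter = 85.00 mm. Layer 91 (z = 9.1): the 16.5×26 cube contributes its full rectangle (perimeter 85.00 mm); the cube at (11.5, -3.5) (footprint 7×4) is included at this height (perimeter 22.00 mm); the cylinder at (-0.5, 3) is absent (z outside [2, 9]); Combining (union): the regions partially overlap (shared area 2.50 mm²), so the edge portions inside another operand are dropped and the merged outline is re-measured after clipping — boundary = 96.00 mm. So its perimeter = 96.00 mm. Layer 91 is larger (96.00 vs 85.00 mm).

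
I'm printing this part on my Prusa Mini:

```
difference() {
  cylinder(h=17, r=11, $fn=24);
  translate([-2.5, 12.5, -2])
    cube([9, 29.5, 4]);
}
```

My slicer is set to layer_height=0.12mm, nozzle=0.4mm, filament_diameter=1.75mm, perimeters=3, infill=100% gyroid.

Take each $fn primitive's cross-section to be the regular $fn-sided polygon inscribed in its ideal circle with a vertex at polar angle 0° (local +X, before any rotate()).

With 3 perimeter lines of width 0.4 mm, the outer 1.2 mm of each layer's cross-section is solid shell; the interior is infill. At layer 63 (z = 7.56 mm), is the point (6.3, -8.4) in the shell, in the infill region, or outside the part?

shell

At z = 7.56 mm: the r=11 cylinder gives a regular 24-gon of circumradius 11 (constant along its height); the cube at (-2.5, 12.5) does not reach this height (z outside [-2, 2]); After the difference (first − rest): none of the subtracted shapes is present at this height, so the r=11 cylinder is unchanged — 1 connected region. Overall, the cross-section is a single solid region. The nearest boundary edge runs (5.50, -9.53)→(7.78, -7.78); distance from the point to it = 0.41 mm. The point is inside the cross-section, 0.41 mm from the nearest boundary — within the 1.2 mm shell band (3 × 0.4).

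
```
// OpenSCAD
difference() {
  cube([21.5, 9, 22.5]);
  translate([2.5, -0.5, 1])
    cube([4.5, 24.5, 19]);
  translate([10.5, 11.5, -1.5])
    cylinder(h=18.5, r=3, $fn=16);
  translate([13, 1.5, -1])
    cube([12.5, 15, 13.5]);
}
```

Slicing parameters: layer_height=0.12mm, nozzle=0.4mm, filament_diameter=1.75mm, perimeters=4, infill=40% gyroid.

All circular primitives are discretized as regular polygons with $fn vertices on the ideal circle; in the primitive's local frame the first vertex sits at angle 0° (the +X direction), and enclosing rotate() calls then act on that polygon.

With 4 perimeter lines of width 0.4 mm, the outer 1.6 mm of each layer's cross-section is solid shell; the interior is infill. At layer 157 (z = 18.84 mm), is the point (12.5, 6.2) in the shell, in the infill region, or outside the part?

At z = 18.84 mm: the cube is present — its section is the full 21.5×9 rectangle; the cube at (2.5, -0.5) (footprint 4.5×24.5) is included at this height; the cylinder at (10.5, 11.5) is absent (z outside [-1.5, 17]); the cube at (13, 1.5) does not reach this height (z outside [-1, 12.5]); After the difference (first − rest): starting from the 21.5×9 cube, the 4.5×24.5 cube at (2.5, -0.5) partially overlaps it — only the 40.50 mm² overlap (of its 110.25 mm²) is removed, clipping the outline — 2 connected regions. Overall, the cross-section has 2 separate islands. The nearest boundary edge runs (7.00, 9.00)→(21.50, 9.00); distance from the point to it = 2.80 mm. (Shell/infill is judged within the island containing the point — the largest one.) The point is inside the cross-section and 2.80 mm from the nearest boundary — more than the 1.6 mm shell width (4 × 0.4), so it's in the infill interior.

infill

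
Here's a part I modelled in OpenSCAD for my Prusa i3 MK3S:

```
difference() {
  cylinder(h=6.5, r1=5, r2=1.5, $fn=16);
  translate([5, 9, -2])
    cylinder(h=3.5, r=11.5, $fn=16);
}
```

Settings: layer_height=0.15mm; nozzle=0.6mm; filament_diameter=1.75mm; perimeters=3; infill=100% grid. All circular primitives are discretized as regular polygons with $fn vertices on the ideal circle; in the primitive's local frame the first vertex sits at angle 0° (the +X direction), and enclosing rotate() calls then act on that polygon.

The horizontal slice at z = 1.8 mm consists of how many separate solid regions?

1

At z = 1.8 mm: the cone: at t=0.277 of its height the radius interpolates to r₁+(r₂−r₁)t = 4.031, giving a regular 16-gon of that circumradius; the cylinder at (5, 9) is not intersected at this z (z outside [-2, 1.5]); Subtracting the remaining from the first: none of the subtracted shapes is present at this height, so the cone is unchanged — 1 connected region. The result has 1 disconnected region.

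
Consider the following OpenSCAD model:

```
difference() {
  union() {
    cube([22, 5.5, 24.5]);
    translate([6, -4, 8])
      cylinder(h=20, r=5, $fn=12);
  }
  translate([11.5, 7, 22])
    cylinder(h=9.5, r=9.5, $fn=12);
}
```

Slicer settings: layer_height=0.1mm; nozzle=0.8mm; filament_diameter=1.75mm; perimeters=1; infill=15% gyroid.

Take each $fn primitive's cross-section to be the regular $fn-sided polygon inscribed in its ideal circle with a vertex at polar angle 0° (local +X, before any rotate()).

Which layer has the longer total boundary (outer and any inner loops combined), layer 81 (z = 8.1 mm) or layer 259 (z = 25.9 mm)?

layer 81 (z = 8.1 mm)

Layer 81 (z = 8.1): the 22×5.5 cube contributes its full rectangle (perimeter 55.00 mm); the r=5 cylinder at (6, -4) contributes a regular 12-gon of circumradius 5 (perimeter = 2·12·5.000·sin(180°/12) = 31.06 mm); Taking the union: the regions partially overlap (shared area 3.43 mm²), so the edge portions inside another operand are dropped and the merged outline is re-measured after clipping — boundary = 74.29 mm; the cylinder at (11.5, 7) does not reach this height (z outside [22, 31.5]); After the difference (first − rest): none of the subtracted shapes is present at this height, so that combined region is unchanged — boundary = 74.29 mm. So its perimeter = 74.29 mm. Layer 259 (z = 25.9): the cube does not reach this height (z outside [0, 24.5]); the r=5 cylinder at (6, -4) contributes a regular 12-gon of circumradius 5 (perimeter = 2·12·5.000·sin(180°/12) = 31.06 mm); Taking the union: only the r=5 cylinder at (6, -4) is present, so the union is just that shape — boundary = 31.06 mm; the r=9.5 cylinder at (11.5, 7) contributes a regular 12-gon of circumradius 9.5 (perimeter = 2·12·9.500·sin(180°/12) = 59.01 mm); Taking the first minus the rest: starting from that combined region, the r=9.5 cylinder at (11.5, 7) partially overlaps it — only the 8.27 mm² overlap (of its 270.75 mm²) is removed, clipping the outline — boundary = 30.53 mm. So its perimeter = 30.53 mm. Layer 81 is larger (74.29 vs 30.53 mm).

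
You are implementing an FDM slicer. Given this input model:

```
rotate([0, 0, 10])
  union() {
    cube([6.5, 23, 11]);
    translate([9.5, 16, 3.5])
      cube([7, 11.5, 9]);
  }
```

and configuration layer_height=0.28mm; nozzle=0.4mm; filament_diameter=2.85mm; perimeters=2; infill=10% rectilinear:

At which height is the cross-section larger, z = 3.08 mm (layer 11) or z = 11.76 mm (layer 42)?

layer 11 (z = 3.08 mm)

Layer 11 (z = 3.08): the 6.5×23 cube contributes its full rectangle (area 149.50 mm²); the cube at (9.5, 16) is absent (z outside [3.5, 12.5]); Combining (union): only the 6.5×23 cube is present, so the union is just that shape — area = 149.50 mm²; (rotated 10° about Z; rotation is an isometry so areas/perimeters/island counts are preserved). So its area = 149.50 mm². Layer 42 (z = 11.76): the cube is absent (z outside [0, 11]); the cube at (9.5, 16) (footprint 7×11.5) is included at this height (area 80.50 mm²); Taking the union: only the 7×11.5 cube at (9.5, 16) is present, so the union is just that shape — area = 80.50 mm²; (whole slice rotated 10° about Z — lengths, areas and connectivity unchanged). So its area = 80.50 mm². Layer 11 is larger (149.50 vs 80.50 mm²).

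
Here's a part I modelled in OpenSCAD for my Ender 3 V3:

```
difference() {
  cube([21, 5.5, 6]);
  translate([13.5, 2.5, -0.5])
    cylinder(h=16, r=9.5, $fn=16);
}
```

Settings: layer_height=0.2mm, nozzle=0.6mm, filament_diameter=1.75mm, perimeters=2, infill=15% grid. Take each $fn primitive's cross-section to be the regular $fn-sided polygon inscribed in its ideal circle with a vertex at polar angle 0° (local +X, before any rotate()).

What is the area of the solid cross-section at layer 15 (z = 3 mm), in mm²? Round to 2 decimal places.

23.52 mm²

At z = 3 mm: the cube is present — its section is the full 21×5.5 rectangle (area 115.50 mm²); the r=9.5 cylinder at (13.5, 2.5) contributes a regular 16-gon of circumradius 9.5 (area = (16/2)·9.500²·sin(360°/16) = 276.30 mm²); Taking the first minus the rest: starting from the 21×5.5 cube (115.50 mm²), the r=9.5 cylinder at (13.5, 2.5) partially overlaps it — only the 91.98 mm² overlap (of its 276.30 mm²) is removed, clipping the outline — area = 23.52 mm². Overall, the cross-section is a single solid region. Net area = 23.52 mm².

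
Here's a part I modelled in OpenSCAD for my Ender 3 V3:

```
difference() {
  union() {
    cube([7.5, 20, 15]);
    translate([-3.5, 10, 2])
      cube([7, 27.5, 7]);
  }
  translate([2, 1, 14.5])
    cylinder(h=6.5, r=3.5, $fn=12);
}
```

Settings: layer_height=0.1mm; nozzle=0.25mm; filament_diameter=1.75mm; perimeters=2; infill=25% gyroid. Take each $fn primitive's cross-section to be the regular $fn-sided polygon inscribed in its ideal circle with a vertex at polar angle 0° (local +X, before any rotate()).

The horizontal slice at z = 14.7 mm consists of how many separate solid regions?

1

At z = 14.7 mm: the cube is present — its section is the full 7.5×20 rectangle; the cube at (-3.5, 10) does not reach this height (z outside [2, 9]); Taking the union: only the 7.5×20 cube is present, so the union is just that shape — 1 connected region; the cylinder at (2, 1): section is a regular 12-gon, circumradius r=3.5; Taking the first minus the rest: starting from the result so far, the r=3.5 cylinder at (2, 1) partially overlaps it — only the 20.99 mm² overlap (of its 36.75 mm²) is removed, clipping the outline — 1 connected region. The result has 1 disconnected region.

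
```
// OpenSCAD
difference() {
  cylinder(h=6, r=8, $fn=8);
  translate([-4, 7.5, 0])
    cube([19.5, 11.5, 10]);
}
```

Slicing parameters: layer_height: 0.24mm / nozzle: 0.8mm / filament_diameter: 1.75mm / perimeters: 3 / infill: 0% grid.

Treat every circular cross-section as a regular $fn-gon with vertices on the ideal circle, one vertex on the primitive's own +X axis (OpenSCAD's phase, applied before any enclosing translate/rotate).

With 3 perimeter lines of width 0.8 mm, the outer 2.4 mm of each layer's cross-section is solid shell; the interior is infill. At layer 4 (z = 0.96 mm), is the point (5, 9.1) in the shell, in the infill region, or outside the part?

outside

At z = 0.96 mm: the r=8 cylinder contributes a regular 8-gon of circumradius 8; the cube at (-4, 7.5) (footprint 19.5×11.5) is included at this height; After the difference (first − rest): starting from the r=8 cylinder, the 19.5×11.5 cube at (-4, 7.5) partially overlaps it — only the 0.60 mm² overlap (of its 224.25 mm²) is removed, clipping the outline — 1 connected region. Overall, the cross-section is a single solid region. The nearest boundary edge runs (1.21, 7.50)→(5.66, 5.66); distance from the point to it = 2.93 mm. The point is not inside any of the regions above, so it lies outside the cross-section (2.93 mm from the nearest boundary).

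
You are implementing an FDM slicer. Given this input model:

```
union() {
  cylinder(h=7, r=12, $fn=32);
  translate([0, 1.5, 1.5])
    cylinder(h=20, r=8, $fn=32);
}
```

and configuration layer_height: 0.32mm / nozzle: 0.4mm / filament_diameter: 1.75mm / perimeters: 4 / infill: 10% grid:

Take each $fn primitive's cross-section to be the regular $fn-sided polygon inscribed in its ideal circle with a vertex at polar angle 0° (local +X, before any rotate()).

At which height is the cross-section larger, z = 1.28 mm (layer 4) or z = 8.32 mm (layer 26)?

layer 4 (z = 1.28 mm)

Layer 4 (z = 1.28): the r=12 cylinder contributes a regular 32-gon of circumradius 12 (area = (32/2)·12.000²·sin(360°/32) = 449.49 mm²); the cylinder at (0, 1.5) does not reach this height (z outside [1.5, 21.5]); Taking the union: only the r=12 cylinder is present, so the union is just that shape — area = 449.49 mm². So its area = 449.49 mm². Layer 26 (z = 8.32): the cylinder is absent (z outside [0, 7]); the r=8 cylinder at (0, 1.5) contributes a regular 32-gon of circumradius 8 (area = (32/2)·8.000²·sin(360°/32) = 199.77 mm²); Merging all regions: only the r=8 cylinder at (0, 1.5) is present, so the union is just that shape — area = 199.77 mm². So its area = 199.77 mm². Layer 4 is larger (449.49 vs 199.77 mm²).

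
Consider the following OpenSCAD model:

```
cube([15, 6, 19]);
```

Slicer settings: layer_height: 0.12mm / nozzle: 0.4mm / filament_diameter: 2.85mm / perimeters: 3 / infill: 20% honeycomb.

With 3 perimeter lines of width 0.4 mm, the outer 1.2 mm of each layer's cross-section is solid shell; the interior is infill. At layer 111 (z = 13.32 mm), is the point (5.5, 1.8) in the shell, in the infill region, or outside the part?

infill

At z = 13.32 mm: the cube (footprint 15×6) is included at this height. Overall, the cross-section is a single solid region. The nearest boundary edge runs (0.00, 0.00)→(15.00, 0.00); distance from the point to it = 1.80 mm. The point is inside the cross-section and 1.80 mm from the nearest boundary — more than the 1.2 mm shell width (3 × 0.4), so it's in the infill interior.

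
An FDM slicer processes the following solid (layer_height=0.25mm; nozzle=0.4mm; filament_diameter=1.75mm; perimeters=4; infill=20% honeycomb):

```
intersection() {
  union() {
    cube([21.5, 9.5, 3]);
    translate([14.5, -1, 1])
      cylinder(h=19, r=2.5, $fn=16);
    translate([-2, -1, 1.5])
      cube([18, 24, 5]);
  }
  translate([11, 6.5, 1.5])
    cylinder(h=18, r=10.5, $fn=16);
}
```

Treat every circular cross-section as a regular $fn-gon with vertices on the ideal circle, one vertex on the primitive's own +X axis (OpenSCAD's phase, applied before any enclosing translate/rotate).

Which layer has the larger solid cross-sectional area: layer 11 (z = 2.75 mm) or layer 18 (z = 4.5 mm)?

Layer 11 (z = 2.75): the 21.5×9.5 cube contributes its full rectangle (area 204.25 mm²); the cylinder at (14.5, -1): section is a regular 16-gon, circumradius r=2.5 (area = (16/2)·2.500²·sin(360°/16) = 19.13 mm²); the 18×24 cube at (-2, -1) contributes its full rectangle (area 432.00 mm²); Combining (union): the regions partially overlap — summed areas 655.38 mm² minus the doubly-counted overlap 160.67 mm² gives 494.72 mm² — area = 494.72 mm²; the r=10.5 cylinder at (11, 6.5) gives a regular 16-gon of circumradius 10.5 (constant along its height) (area = (16/2)·10.500²·sin(360°/16) = 337.53 mm²); Keeping only the common overlap: the r=10.5 cylinder at (11, 6.5) partially overlaps that combined region; clipping to the common part keeps 297.45 mm² — area = 297.45 mm². So its area = 297.45 mm². Layer 18 (z = 4.5): the cube does not reach this height (z outside [0, 3]); the r=2.5 cylinder at (14.5, -1) contributes a regular 16-gon of circumradius 2.5 (area = (16/2)·2.500²·sin(360°/16) = 19.13 mm²); the cube at (-2, -1) is present — its section is the full 18×24 rectangle (area 432.00 mm²); Combining (union): the regions partially overlap — summed areas 451.13 mm² minus the doubly-counted overlap 8.24 mm² gives 442.89 mm² — area = 442.89 mm²; the r=10.5 cylinder at (11, 6.5) gives a regular 16-gon of circumradius 10.5 (constant along its height) (area = (16/2)·10.500²·sin(360°/16) = 337.53 mm²); Taking the intersection: the r=10.5 cylinder at (11, 6.5) partially overlaps that combined region; clipping to the common part keeps 252.17 mm² — area = 252.17 mm². So its area = 252.17 mm². Layer 11 is larger (297.45 vs 252.17 mm²).

layer 11 (z = 2.75 mm)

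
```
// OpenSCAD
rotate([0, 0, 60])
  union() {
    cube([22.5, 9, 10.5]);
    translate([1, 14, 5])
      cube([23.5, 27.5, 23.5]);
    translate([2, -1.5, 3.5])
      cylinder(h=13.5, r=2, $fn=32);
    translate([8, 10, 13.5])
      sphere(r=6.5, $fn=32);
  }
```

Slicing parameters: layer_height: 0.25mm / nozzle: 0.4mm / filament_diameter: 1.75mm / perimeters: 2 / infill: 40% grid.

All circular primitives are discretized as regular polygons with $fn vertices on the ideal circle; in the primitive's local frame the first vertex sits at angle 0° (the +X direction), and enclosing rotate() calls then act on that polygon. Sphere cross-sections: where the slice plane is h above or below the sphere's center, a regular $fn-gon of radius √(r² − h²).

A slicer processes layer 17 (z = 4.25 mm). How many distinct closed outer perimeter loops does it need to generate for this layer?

At z = 4.25 mm: the cube (footprint 22.5×9) is included at this height; the cube at (1, 14) is absent (z outside [5, 28.5]); the cylinder at (2, -1.5): section is a regular 32-gon, circumradius r=2; the sphere at (8, 10) does not reach this height (|z−center|=9.250 > r=6.5); Taking the union: the regions partially overlap (shared area 0.89 mm²), so overlapping operands fuse into one piece — 1 connected region; (whole slice rotated 60° about Z — lengths, areas and connectivity unchanged). The result has 1 disconnected region.

1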